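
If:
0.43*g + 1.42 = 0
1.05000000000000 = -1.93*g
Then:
No Solution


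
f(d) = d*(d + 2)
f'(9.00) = 20.00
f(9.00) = 99.00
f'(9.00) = 20.00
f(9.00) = 99.00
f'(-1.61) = -1.22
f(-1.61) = -0.63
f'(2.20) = 6.40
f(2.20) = 9.24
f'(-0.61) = 0.78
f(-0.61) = -0.85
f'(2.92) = 7.84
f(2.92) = 14.37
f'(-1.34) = -0.68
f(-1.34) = -0.88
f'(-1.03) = -0.06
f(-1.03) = -1.00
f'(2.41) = 6.82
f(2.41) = 10.63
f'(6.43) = 14.86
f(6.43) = 54.20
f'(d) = 2*d + 2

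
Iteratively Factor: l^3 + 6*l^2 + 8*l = (l + 4)*(l^2 + 2*l) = (l + 2)*(l + 4)*(l)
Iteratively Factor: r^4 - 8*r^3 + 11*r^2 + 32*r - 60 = (r + 2)*(r^3 - 10*r^2 + 31*r - 30) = (r - 3)*(r + 2)*(r^2 - 7*r + 10) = (r - 5)*(r - 3)*(r + 2)*(r - 2)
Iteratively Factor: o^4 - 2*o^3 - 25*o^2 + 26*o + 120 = (o - 5)*(o^3 + 3*o^2 - 10*o - 24) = (o - 5)*(o + 2)*(o^2 + o - 12) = (o - 5)*(o - 3)*(o + 2)*(o + 4)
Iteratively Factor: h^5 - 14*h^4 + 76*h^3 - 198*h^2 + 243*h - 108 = (h - 3)*(h^4 - 11*h^3 + 43*h^2 - 69*h + 36) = (h - 3)*(h - 1)*(h^3 - 10*h^2 + 33*h - 36) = (h - 3)^2*(h - 1)*(h^2 - 7*h + 12) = (h - 4)*(h - 3)^2*(h - 1)*(h - 3)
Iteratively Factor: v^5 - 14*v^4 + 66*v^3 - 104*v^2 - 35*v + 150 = (v + 1)*(v^4 - 15*v^3 + 81*v^2 - 185*v + 150) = (v - 3)*(v + 1)*(v^3 - 12*v^2 + 45*v - 50) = (v - 3)*(v - 2)*(v + 1)*(v^2 - 10*v + 25) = (v - 5)*(v - 3)*(v - 2)*(v + 1)*(v - 5)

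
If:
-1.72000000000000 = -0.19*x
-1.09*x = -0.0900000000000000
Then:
No Solution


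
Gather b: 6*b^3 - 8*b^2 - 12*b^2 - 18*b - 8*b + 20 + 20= 6*b^3 - 20*b^2 - 26*b + 40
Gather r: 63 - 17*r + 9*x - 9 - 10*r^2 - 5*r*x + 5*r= -10*r^2 + r*(-5*x - 12) + 9*x + 54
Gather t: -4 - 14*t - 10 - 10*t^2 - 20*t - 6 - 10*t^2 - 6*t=-20*t^2 - 40*t - 20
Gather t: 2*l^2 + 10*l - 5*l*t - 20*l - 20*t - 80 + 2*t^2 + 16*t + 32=2*l^2 - 10*l + 2*t^2 + t*(-5*l - 4) - 48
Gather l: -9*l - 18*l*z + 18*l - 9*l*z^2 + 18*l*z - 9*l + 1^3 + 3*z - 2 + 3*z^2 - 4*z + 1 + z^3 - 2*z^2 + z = -9*l*z^2 + z^3 + z^2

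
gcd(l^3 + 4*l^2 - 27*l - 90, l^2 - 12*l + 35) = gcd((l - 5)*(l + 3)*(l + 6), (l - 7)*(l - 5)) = l - 5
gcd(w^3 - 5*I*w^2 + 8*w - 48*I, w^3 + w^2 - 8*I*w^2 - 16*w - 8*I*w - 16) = w^2 - 8*I*w - 16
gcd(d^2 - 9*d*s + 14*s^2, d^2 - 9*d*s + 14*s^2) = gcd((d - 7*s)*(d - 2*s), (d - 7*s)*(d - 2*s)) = d^2 - 9*d*s + 14*s^2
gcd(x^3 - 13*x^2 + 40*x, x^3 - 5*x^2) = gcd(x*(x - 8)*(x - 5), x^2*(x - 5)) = x^2 - 5*x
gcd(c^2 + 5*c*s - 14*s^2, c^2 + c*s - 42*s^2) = c + 7*s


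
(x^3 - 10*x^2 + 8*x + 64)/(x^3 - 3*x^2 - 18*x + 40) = (x^3 - 10*x^2 + 8*x + 64)/(x^3 - 3*x^2 - 18*x + 40)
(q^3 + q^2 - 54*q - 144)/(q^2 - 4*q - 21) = (q^2 - 2*q - 48)/(q - 7)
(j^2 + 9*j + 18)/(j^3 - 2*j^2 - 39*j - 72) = (j + 6)/(j^2 - 5*j - 24)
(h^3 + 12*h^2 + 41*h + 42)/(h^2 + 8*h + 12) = (h^2 + 10*h + 21)/(h + 6)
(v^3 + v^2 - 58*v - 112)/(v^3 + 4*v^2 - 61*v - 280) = (v + 2)/(v + 5)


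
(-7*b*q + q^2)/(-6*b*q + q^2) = (7*b - q)/(6*b - q)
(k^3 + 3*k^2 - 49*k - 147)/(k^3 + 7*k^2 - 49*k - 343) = (k + 3)/(k + 7)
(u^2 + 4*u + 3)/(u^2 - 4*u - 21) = (u + 1)/(u - 7)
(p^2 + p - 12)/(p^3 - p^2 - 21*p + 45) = (p + 4)/(p^2 + 2*p - 15)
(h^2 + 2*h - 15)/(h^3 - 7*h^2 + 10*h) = (h^2 + 2*h - 15)/(h*(h^2 - 7*h + 10))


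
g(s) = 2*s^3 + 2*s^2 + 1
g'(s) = 6*s^2 + 4*s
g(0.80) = 3.30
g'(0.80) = 7.04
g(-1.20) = 0.42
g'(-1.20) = 3.84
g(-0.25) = 1.09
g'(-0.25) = -0.62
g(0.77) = 3.10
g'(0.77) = 6.64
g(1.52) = 12.64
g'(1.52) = 19.94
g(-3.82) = -81.30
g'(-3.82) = 72.27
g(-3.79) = -79.15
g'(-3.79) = 71.02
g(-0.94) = 1.11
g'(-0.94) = 1.54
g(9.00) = 1621.00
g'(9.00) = 522.00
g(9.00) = 1621.00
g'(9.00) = 522.00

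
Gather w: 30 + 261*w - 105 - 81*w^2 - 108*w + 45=-81*w^2 + 153*w - 30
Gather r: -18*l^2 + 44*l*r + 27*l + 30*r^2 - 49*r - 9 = -18*l^2 + 27*l + 30*r^2 + r*(44*l - 49) - 9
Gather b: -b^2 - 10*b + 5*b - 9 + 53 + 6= -b^2 - 5*b + 50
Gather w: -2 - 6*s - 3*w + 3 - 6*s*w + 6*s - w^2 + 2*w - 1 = -w^2 + w*(-6*s - 1)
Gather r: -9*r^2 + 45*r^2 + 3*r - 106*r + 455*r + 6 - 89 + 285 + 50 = 36*r^2 + 352*r + 252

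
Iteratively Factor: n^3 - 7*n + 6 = (n + 3)*(n^2 - 3*n + 2) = (n - 2)*(n + 3)*(n - 1)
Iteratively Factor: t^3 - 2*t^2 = (t - 2)*(t^2) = t*(t - 2)*(t)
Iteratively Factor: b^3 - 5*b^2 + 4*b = (b)*(b^2 - 5*b + 4) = b*(b - 1)*(b - 4)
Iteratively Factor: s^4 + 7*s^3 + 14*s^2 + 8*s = (s)*(s^3 + 7*s^2 + 14*s + 8) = s*(s + 2)*(s^2 + 5*s + 4) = s*(s + 1)*(s + 2)*(s + 4)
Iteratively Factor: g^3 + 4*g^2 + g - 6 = (g + 2)*(g^2 + 2*g - 3) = (g + 2)*(g + 3)*(g - 1)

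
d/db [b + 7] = 1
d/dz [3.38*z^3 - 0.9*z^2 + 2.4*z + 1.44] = 10.14*z^2 - 1.8*z + 2.4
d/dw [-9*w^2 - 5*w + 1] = -18*w - 5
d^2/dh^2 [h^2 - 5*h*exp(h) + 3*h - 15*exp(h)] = -5*h*exp(h) - 25*exp(h) + 2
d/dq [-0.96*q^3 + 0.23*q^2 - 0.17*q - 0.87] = -2.88*q^2 + 0.46*q - 0.17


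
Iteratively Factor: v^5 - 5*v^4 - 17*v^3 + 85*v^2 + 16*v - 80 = (v + 1)*(v^4 - 6*v^3 - 11*v^2 + 96*v - 80) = (v - 1)*(v + 1)*(v^3 - 5*v^2 - 16*v + 80) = (v - 5)*(v - 1)*(v + 1)*(v^2 - 16) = (v - 5)*(v - 1)*(v + 1)*(v + 4)*(v - 4)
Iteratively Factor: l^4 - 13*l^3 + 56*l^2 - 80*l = (l)*(l^3 - 13*l^2 + 56*l - 80) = l*(l - 4)*(l^2 - 9*l + 20) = l*(l - 4)^2*(l - 5)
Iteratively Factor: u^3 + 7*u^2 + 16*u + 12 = (u + 3)*(u^2 + 4*u + 4) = (u + 2)*(u + 3)*(u + 2)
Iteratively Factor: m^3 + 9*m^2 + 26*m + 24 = (m + 3)*(m^2 + 6*m + 8) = (m + 2)*(m + 3)*(m + 4)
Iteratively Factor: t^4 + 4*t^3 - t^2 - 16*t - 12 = (t + 3)*(t^3 + t^2 - 4*t - 4) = (t - 2)*(t + 3)*(t^2 + 3*t + 2) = (t - 2)*(t + 2)*(t + 3)*(t + 1)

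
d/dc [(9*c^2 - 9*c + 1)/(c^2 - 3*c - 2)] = (-18*c^2 - 38*c + 21)/(c^4 - 6*c^3 + 5*c^2 + 12*c + 4)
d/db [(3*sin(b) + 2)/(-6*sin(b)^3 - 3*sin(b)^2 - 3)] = (12*sin(b)^3 + 15*sin(b)^2 + 4*sin(b) - 3)*cos(b)/(3*(2*sin(b)^3 + sin(b)^2 + 1)^2)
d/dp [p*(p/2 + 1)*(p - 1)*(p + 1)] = 2*p^3 + 3*p^2 - p - 1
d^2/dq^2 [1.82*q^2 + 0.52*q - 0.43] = 3.64000000000000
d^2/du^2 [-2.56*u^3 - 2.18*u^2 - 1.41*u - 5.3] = -15.36*u - 4.36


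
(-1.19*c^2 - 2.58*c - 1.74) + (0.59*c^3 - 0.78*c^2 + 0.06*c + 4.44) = 0.59*c^3 - 1.97*c^2 - 2.52*c + 2.7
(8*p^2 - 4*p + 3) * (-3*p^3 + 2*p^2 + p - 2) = -24*p^5 + 28*p^4 - 9*p^3 - 14*p^2 + 11*p - 6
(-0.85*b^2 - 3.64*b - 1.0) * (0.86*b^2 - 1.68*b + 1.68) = -0.731*b^4 - 1.7024*b^3 + 3.8272*b^2 - 4.4352*b - 1.68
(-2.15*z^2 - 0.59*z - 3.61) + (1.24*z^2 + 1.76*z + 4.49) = -0.91*z^2 + 1.17*z + 0.88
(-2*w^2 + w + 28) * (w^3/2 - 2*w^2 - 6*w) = -w^5 + 9*w^4/2 + 24*w^3 - 62*w^2 - 168*w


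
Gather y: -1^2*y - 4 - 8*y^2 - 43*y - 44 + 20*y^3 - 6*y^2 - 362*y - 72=20*y^3 - 14*y^2 - 406*y - 120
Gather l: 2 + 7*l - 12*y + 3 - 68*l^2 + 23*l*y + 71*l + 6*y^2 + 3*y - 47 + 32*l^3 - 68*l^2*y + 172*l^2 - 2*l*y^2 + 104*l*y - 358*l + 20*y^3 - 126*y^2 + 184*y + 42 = 32*l^3 + l^2*(104 - 68*y) + l*(-2*y^2 + 127*y - 280) + 20*y^3 - 120*y^2 + 175*y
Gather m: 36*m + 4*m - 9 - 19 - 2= 40*m - 30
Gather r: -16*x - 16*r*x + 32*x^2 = -16*r*x + 32*x^2 - 16*x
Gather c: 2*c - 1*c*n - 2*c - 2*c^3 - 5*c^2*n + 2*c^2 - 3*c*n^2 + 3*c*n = -2*c^3 + c^2*(2 - 5*n) + c*(-3*n^2 + 2*n)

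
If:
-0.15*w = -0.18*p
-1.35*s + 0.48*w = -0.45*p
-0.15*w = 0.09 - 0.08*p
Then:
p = -0.90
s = -0.68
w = -1.08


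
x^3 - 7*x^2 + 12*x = x*(x - 4)*(x - 3)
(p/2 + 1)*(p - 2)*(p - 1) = p^3/2 - p^2/2 - 2*p + 2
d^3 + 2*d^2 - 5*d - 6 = (d - 2)*(d + 1)*(d + 3)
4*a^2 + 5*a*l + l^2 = (a + l)*(4*a + l)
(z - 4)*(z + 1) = z^2 - 3*z - 4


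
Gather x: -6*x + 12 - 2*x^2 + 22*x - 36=-2*x^2 + 16*x - 24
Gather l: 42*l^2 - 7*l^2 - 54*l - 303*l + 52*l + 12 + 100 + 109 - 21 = 35*l^2 - 305*l + 200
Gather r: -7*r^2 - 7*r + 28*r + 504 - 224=-7*r^2 + 21*r + 280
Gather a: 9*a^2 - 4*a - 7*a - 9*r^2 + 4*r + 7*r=9*a^2 - 11*a - 9*r^2 + 11*r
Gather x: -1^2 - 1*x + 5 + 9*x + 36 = 8*x + 40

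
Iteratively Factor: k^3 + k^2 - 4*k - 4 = (k + 1)*(k^2 - 4) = (k - 2)*(k + 1)*(k + 2)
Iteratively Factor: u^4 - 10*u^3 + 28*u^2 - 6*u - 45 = (u - 3)*(u^3 - 7*u^2 + 7*u + 15) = (u - 3)^2*(u^2 - 4*u - 5) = (u - 3)^2*(u + 1)*(u - 5)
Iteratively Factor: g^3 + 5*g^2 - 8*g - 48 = (g - 3)*(g^2 + 8*g + 16) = (g - 3)*(g + 4)*(g + 4)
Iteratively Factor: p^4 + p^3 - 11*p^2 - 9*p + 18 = (p - 1)*(p^3 + 2*p^2 - 9*p - 18) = (p - 1)*(p + 3)*(p^2 - p - 6) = (p - 1)*(p + 2)*(p + 3)*(p - 3)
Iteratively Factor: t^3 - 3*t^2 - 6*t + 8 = (t + 2)*(t^2 - 5*t + 4) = (t - 1)*(t + 2)*(t - 4)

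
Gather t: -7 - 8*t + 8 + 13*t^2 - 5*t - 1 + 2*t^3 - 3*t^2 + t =2*t^3 + 10*t^2 - 12*t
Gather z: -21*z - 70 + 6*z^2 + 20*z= 6*z^2 - z - 70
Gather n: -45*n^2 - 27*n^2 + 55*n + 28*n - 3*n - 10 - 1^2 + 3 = -72*n^2 + 80*n - 8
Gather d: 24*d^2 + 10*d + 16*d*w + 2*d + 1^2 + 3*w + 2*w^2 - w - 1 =24*d^2 + d*(16*w + 12) + 2*w^2 + 2*w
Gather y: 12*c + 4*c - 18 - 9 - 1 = 16*c - 28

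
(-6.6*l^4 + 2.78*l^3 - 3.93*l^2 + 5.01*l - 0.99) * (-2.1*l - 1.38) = 13.86*l^5 + 3.27*l^4 + 4.4166*l^3 - 5.0976*l^2 - 4.8348*l + 1.3662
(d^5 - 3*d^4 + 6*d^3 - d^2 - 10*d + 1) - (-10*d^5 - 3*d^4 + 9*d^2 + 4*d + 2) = 11*d^5 + 6*d^3 - 10*d^2 - 14*d - 1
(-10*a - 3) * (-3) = 30*a + 9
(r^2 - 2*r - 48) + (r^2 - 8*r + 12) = 2*r^2 - 10*r - 36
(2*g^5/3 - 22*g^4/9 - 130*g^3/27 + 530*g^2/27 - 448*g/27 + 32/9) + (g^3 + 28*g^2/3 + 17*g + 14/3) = 2*g^5/3 - 22*g^4/9 - 103*g^3/27 + 782*g^2/27 + 11*g/27 + 74/9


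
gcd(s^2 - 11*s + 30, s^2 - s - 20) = s - 5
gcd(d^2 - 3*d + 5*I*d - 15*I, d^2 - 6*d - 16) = 1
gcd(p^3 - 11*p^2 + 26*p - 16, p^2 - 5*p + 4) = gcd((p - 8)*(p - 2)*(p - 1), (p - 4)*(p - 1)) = p - 1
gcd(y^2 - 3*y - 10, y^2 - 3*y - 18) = 1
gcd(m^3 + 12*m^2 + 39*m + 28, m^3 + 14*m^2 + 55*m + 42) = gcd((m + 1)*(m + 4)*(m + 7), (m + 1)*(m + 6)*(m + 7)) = m^2 + 8*m + 7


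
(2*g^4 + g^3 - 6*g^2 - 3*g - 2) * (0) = 0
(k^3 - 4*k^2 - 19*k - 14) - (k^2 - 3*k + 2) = k^3 - 5*k^2 - 16*k - 16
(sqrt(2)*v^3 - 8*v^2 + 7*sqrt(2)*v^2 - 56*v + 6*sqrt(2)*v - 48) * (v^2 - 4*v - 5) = sqrt(2)*v^5 - 8*v^4 + 3*sqrt(2)*v^4 - 27*sqrt(2)*v^3 - 24*v^3 - 59*sqrt(2)*v^2 + 216*v^2 - 30*sqrt(2)*v + 472*v + 240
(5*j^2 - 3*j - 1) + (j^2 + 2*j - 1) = 6*j^2 - j - 2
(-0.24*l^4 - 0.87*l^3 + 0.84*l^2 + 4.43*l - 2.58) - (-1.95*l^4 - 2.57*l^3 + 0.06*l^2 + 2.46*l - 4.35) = 1.71*l^4 + 1.7*l^3 + 0.78*l^2 + 1.97*l + 1.77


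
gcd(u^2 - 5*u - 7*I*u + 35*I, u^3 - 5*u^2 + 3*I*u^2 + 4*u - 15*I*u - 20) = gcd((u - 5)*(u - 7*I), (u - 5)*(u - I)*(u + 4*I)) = u - 5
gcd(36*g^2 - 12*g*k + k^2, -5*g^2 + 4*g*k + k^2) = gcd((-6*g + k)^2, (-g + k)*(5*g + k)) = 1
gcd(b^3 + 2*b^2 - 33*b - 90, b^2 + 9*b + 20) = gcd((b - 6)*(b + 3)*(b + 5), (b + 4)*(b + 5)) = b + 5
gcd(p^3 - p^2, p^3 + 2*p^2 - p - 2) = p - 1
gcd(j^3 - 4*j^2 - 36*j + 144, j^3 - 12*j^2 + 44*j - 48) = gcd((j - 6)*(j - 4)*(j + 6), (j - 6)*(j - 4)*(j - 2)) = j^2 - 10*j + 24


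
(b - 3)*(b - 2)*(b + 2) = b^3 - 3*b^2 - 4*b + 12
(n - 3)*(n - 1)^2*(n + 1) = n^4 - 4*n^3 + 2*n^2 + 4*n - 3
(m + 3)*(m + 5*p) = m^2 + 5*m*p + 3*m + 15*p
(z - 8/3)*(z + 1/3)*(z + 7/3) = z^3 - 19*z/3 - 56/27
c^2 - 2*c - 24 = (c - 6)*(c + 4)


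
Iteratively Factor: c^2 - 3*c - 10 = (c - 5)*(c + 2)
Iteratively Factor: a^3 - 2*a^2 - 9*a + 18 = (a - 2)*(a^2 - 9) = (a - 3)*(a - 2)*(a + 3)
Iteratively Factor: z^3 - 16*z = (z + 4)*(z^2 - 4*z) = (z - 4)*(z + 4)*(z)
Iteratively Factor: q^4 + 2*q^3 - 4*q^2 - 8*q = (q + 2)*(q^3 - 4*q) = (q - 2)*(q + 2)*(q^2 + 2*q) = q*(q - 2)*(q + 2)*(q + 2)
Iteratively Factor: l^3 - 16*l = (l + 4)*(l^2 - 4*l) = l*(l + 4)*(l - 4)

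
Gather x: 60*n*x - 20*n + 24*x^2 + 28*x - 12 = -20*n + 24*x^2 + x*(60*n + 28) - 12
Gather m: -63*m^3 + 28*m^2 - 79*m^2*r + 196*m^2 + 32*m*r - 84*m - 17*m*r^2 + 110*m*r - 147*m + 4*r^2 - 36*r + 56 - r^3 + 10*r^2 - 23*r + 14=-63*m^3 + m^2*(224 - 79*r) + m*(-17*r^2 + 142*r - 231) - r^3 + 14*r^2 - 59*r + 70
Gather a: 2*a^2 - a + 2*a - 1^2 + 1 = 2*a^2 + a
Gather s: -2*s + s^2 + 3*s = s^2 + s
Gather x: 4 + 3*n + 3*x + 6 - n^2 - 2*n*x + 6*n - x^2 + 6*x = -n^2 + 9*n - x^2 + x*(9 - 2*n) + 10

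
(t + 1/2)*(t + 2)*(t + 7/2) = t^3 + 6*t^2 + 39*t/4 + 7/2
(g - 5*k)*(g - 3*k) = g^2 - 8*g*k + 15*k^2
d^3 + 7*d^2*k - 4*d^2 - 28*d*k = d*(d - 4)*(d + 7*k)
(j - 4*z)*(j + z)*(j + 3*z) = j^3 - 13*j*z^2 - 12*z^3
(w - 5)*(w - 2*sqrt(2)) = w^2 - 5*w - 2*sqrt(2)*w + 10*sqrt(2)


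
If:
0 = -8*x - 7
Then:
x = -7/8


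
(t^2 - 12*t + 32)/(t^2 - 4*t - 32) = (t - 4)/(t + 4)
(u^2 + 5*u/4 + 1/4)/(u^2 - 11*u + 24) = (4*u^2 + 5*u + 1)/(4*(u^2 - 11*u + 24))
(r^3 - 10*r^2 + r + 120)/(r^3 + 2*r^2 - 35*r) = (r^2 - 5*r - 24)/(r*(r + 7))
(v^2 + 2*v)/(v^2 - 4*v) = (v + 2)/(v - 4)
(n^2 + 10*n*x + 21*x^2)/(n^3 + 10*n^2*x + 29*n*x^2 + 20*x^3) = (n^2 + 10*n*x + 21*x^2)/(n^3 + 10*n^2*x + 29*n*x^2 + 20*x^3)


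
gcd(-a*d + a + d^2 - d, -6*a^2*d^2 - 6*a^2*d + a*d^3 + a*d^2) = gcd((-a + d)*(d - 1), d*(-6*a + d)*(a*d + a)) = 1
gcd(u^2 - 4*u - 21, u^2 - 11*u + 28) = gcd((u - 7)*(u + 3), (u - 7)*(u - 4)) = u - 7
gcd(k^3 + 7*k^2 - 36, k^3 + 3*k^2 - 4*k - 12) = k^2 + k - 6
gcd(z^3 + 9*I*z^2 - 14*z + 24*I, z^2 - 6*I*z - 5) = z - I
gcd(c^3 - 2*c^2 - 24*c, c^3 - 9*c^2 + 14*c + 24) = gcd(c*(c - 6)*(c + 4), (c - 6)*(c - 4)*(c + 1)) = c - 6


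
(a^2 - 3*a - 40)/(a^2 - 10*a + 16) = (a + 5)/(a - 2)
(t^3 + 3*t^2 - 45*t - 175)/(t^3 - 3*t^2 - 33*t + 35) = (t + 5)/(t - 1)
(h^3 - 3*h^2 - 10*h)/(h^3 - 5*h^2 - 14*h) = (h - 5)/(h - 7)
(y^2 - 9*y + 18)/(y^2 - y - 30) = (y - 3)/(y + 5)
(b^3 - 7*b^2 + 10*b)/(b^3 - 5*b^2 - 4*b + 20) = b/(b + 2)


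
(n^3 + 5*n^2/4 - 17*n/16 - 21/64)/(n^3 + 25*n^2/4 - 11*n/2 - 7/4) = (n^2 + n - 21/16)/(n^2 + 6*n - 7)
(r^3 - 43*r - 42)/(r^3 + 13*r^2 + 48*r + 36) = (r - 7)/(r + 6)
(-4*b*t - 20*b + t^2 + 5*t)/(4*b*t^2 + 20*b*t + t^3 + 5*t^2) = (-4*b + t)/(t*(4*b + t))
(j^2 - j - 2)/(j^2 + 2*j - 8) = (j + 1)/(j + 4)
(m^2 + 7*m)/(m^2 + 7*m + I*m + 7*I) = m/(m + I)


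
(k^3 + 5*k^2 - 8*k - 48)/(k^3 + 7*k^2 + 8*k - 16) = (k - 3)/(k - 1)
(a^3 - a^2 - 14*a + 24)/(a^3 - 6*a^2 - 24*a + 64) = (a - 3)/(a - 8)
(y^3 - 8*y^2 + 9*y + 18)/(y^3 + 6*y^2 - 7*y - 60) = (y^2 - 5*y - 6)/(y^2 + 9*y + 20)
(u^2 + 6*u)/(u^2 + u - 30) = u/(u - 5)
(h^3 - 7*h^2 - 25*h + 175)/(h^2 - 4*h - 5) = (h^2 - 2*h - 35)/(h + 1)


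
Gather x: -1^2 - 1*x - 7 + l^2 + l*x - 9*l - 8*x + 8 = l^2 - 9*l + x*(l - 9)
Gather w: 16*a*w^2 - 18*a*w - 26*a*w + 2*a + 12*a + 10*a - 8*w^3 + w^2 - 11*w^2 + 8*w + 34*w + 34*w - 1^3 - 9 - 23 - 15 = 24*a - 8*w^3 + w^2*(16*a - 10) + w*(76 - 44*a) - 48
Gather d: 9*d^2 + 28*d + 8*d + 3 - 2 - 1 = 9*d^2 + 36*d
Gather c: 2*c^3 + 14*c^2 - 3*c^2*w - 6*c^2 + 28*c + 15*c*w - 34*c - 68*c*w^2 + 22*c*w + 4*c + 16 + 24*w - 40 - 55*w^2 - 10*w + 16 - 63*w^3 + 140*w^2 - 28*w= 2*c^3 + c^2*(8 - 3*w) + c*(-68*w^2 + 37*w - 2) - 63*w^3 + 85*w^2 - 14*w - 8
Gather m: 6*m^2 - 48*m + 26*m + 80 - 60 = 6*m^2 - 22*m + 20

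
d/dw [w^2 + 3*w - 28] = 2*w + 3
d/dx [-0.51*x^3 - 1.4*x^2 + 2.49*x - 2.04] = -1.53*x^2 - 2.8*x + 2.49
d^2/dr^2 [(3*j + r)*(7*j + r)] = 2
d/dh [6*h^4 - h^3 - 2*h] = 24*h^3 - 3*h^2 - 2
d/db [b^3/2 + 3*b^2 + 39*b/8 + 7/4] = 3*b^2/2 + 6*b + 39/8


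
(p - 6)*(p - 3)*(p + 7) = p^3 - 2*p^2 - 45*p + 126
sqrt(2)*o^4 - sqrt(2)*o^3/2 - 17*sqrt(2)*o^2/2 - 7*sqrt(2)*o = o*(o - 7/2)*(o + 2)*(sqrt(2)*o + sqrt(2))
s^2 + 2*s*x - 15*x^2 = (s - 3*x)*(s + 5*x)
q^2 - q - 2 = (q - 2)*(q + 1)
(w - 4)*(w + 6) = w^2 + 2*w - 24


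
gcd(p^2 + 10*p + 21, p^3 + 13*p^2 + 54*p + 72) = p + 3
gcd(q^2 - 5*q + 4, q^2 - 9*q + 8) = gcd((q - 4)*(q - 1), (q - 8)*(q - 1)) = q - 1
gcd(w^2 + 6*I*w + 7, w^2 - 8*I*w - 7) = w - I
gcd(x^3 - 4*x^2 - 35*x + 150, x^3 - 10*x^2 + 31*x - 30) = x - 5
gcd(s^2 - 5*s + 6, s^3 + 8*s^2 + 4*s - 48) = s - 2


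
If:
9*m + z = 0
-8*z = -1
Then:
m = -1/72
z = 1/8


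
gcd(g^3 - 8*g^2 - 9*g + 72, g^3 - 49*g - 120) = g^2 - 5*g - 24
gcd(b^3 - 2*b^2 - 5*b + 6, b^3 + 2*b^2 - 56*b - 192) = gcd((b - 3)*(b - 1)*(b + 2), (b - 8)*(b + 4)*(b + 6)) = 1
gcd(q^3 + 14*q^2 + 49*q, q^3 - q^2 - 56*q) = q^2 + 7*q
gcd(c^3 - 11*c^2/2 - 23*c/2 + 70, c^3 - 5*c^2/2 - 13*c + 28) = c^2 - c/2 - 14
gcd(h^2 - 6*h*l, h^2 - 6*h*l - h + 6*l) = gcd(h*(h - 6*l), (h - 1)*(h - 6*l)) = h - 6*l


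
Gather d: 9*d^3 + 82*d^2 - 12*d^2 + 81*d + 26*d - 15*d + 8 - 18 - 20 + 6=9*d^3 + 70*d^2 + 92*d - 24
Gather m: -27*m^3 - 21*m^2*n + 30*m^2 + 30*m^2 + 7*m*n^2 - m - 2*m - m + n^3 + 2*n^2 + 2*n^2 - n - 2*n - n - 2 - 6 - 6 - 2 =-27*m^3 + m^2*(60 - 21*n) + m*(7*n^2 - 4) + n^3 + 4*n^2 - 4*n - 16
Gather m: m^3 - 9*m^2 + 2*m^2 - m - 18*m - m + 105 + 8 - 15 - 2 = m^3 - 7*m^2 - 20*m + 96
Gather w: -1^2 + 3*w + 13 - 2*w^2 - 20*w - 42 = -2*w^2 - 17*w - 30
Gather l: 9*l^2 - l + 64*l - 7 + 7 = 9*l^2 + 63*l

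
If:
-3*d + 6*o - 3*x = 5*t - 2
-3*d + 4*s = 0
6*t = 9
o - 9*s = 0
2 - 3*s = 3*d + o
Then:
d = 1/6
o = 9/8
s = 1/8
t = 3/2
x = 1/4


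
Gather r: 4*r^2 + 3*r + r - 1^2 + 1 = 4*r^2 + 4*r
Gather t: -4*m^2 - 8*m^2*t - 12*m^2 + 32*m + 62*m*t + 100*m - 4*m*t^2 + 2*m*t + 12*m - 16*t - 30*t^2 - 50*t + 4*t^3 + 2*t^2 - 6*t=-16*m^2 + 144*m + 4*t^3 + t^2*(-4*m - 28) + t*(-8*m^2 + 64*m - 72)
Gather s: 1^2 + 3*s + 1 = 3*s + 2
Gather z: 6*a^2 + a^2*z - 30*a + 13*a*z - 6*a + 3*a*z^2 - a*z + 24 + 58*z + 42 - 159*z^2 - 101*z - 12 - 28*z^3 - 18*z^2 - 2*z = 6*a^2 - 36*a - 28*z^3 + z^2*(3*a - 177) + z*(a^2 + 12*a - 45) + 54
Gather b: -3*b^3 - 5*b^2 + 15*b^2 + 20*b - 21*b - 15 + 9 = -3*b^3 + 10*b^2 - b - 6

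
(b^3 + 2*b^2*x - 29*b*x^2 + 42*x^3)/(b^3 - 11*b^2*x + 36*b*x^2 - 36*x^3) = (-b - 7*x)/(-b + 6*x)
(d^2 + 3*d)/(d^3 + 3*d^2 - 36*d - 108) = d/(d^2 - 36)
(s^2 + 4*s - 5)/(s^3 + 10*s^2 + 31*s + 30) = (s - 1)/(s^2 + 5*s + 6)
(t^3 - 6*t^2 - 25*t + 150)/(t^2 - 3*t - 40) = (t^2 - 11*t + 30)/(t - 8)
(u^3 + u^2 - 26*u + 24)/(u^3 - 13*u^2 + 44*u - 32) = (u + 6)/(u - 8)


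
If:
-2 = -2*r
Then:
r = 1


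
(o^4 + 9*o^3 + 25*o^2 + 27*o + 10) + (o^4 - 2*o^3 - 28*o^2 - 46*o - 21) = 2*o^4 + 7*o^3 - 3*o^2 - 19*o - 11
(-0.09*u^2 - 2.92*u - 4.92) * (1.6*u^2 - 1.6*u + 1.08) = -0.144*u^4 - 4.528*u^3 - 3.2972*u^2 + 4.7184*u - 5.3136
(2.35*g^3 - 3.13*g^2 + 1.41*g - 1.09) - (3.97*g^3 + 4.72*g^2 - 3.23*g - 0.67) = -1.62*g^3 - 7.85*g^2 + 4.64*g - 0.42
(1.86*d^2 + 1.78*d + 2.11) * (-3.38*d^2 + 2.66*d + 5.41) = -6.2868*d^4 - 1.0688*d^3 + 7.6656*d^2 + 15.2424*d + 11.4151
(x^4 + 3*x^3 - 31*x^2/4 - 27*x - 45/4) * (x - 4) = x^5 - x^4 - 79*x^3/4 + 4*x^2 + 387*x/4 + 45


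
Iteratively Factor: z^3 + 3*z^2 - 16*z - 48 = (z + 4)*(z^2 - z - 12) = (z + 3)*(z + 4)*(z - 4)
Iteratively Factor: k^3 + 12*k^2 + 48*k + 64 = (k + 4)*(k^2 + 8*k + 16) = (k + 4)^2*(k + 4)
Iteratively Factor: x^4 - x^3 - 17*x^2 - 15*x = (x + 3)*(x^3 - 4*x^2 - 5*x) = (x - 5)*(x + 3)*(x^2 + x) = x*(x - 5)*(x + 3)*(x + 1)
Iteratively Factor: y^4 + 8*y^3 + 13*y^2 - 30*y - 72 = (y + 3)*(y^3 + 5*y^2 - 2*y - 24) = (y + 3)*(y + 4)*(y^2 + y - 6) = (y - 2)*(y + 3)*(y + 4)*(y + 3)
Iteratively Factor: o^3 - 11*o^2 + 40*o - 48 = (o - 4)*(o^2 - 7*o + 12) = (o - 4)*(o - 3)*(o - 4)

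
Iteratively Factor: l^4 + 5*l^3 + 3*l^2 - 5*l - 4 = (l + 1)*(l^3 + 4*l^2 - l - 4) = (l + 1)*(l + 4)*(l^2 - 1) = (l - 1)*(l + 1)*(l + 4)*(l + 1)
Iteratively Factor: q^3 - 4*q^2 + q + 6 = (q - 2)*(q^2 - 2*q - 3) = (q - 2)*(q + 1)*(q - 3)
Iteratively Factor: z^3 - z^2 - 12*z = (z)*(z^2 - z - 12) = z*(z - 4)*(z + 3)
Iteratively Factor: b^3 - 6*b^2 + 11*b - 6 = (b - 2)*(b^2 - 4*b + 3) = (b - 3)*(b - 2)*(b - 1)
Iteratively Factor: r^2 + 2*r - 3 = (r - 1)*(r + 3)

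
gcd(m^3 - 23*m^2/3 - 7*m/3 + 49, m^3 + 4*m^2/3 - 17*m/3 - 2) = 1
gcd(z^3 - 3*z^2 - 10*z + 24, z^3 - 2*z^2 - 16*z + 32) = z^2 - 6*z + 8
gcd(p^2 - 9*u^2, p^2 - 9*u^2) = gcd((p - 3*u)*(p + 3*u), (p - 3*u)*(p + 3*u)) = p^2 - 9*u^2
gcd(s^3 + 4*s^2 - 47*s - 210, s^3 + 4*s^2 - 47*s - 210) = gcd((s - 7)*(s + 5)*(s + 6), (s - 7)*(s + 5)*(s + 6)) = s^3 + 4*s^2 - 47*s - 210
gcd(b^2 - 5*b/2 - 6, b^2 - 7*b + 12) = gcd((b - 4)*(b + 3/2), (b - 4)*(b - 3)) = b - 4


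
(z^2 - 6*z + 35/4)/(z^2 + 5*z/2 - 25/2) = (z - 7/2)/(z + 5)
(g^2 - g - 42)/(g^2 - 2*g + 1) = (g^2 - g - 42)/(g^2 - 2*g + 1)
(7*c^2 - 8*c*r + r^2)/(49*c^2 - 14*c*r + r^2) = (-c + r)/(-7*c + r)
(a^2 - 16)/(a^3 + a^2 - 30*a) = (a^2 - 16)/(a*(a^2 + a - 30))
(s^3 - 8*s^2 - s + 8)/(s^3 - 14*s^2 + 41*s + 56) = (s - 1)/(s - 7)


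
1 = 1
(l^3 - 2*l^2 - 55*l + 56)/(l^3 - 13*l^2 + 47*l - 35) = (l^2 - l - 56)/(l^2 - 12*l + 35)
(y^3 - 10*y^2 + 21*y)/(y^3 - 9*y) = (y - 7)/(y + 3)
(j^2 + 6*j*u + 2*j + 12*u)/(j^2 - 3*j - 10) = (j + 6*u)/(j - 5)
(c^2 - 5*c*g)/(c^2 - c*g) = (c - 5*g)/(c - g)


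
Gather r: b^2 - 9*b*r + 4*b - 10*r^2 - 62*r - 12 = b^2 + 4*b - 10*r^2 + r*(-9*b - 62) - 12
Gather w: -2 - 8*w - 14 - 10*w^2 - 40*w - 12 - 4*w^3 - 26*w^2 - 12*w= -4*w^3 - 36*w^2 - 60*w - 28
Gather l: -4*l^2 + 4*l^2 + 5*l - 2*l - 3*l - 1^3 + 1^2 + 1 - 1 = 0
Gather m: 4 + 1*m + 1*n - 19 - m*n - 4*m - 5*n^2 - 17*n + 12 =m*(-n - 3) - 5*n^2 - 16*n - 3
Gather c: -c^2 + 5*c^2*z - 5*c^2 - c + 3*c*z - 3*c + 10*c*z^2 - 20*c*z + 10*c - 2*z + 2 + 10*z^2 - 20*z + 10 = c^2*(5*z - 6) + c*(10*z^2 - 17*z + 6) + 10*z^2 - 22*z + 12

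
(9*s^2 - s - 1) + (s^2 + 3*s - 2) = 10*s^2 + 2*s - 3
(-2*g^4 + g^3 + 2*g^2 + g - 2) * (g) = -2*g^5 + g^4 + 2*g^3 + g^2 - 2*g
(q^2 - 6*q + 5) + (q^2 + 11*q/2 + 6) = 2*q^2 - q/2 + 11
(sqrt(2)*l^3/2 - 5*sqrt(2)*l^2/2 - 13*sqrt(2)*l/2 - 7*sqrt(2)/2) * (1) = sqrt(2)*l^3/2 - 5*sqrt(2)*l^2/2 - 13*sqrt(2)*l/2 - 7*sqrt(2)/2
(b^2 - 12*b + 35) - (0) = b^2 - 12*b + 35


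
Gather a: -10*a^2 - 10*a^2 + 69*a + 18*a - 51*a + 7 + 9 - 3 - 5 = -20*a^2 + 36*a + 8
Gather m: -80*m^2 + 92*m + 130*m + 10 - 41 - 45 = -80*m^2 + 222*m - 76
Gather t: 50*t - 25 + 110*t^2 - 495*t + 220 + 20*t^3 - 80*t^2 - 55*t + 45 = 20*t^3 + 30*t^2 - 500*t + 240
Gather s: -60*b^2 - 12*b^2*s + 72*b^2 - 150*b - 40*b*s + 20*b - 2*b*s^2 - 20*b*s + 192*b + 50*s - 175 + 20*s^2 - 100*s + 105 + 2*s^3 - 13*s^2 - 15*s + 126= 12*b^2 + 62*b + 2*s^3 + s^2*(7 - 2*b) + s*(-12*b^2 - 60*b - 65) + 56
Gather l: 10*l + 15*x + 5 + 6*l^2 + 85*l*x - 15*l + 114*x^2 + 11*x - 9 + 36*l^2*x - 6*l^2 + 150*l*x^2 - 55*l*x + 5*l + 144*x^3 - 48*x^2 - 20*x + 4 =36*l^2*x + l*(150*x^2 + 30*x) + 144*x^3 + 66*x^2 + 6*x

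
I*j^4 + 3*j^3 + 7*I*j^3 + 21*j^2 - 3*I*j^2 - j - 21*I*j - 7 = (j + 7)*(j - I)^2*(I*j + 1)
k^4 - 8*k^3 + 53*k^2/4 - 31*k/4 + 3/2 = (k - 6)*(k - 1)*(k - 1/2)^2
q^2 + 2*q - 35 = (q - 5)*(q + 7)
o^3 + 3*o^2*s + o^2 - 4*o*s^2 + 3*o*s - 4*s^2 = (o + 1)*(o - s)*(o + 4*s)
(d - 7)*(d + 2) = d^2 - 5*d - 14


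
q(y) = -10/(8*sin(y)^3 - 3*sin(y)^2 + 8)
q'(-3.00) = -0.21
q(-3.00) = -1.26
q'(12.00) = 2.46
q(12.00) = -1.69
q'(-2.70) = -1.35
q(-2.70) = -1.46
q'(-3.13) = -0.01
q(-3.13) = -1.25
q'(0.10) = -0.06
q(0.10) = -1.25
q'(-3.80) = -0.55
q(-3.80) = -1.15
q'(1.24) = 0.35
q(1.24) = -0.83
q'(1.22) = 0.37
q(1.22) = -0.83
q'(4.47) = -14.83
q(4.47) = 4.66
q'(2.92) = 0.02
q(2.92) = -1.26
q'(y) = -10*(-24*sin(y)^2*cos(y) + 6*sin(y)*cos(y))/(8*sin(y)^3 - 3*sin(y)^2 + 8)^2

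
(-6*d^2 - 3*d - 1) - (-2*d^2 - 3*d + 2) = -4*d^2 - 3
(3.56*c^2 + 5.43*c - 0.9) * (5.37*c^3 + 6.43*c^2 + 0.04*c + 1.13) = 19.1172*c^5 + 52.0499*c^4 + 30.2243*c^3 - 1.547*c^2 + 6.0999*c - 1.017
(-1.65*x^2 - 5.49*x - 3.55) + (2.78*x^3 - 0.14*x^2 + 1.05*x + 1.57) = 2.78*x^3 - 1.79*x^2 - 4.44*x - 1.98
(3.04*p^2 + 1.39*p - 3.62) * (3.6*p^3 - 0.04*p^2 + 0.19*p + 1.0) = 10.944*p^5 + 4.8824*p^4 - 12.51*p^3 + 3.4489*p^2 + 0.7022*p - 3.62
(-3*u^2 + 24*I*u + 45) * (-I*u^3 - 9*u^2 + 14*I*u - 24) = 3*I*u^5 + 51*u^4 - 303*I*u^3 - 669*u^2 + 54*I*u - 1080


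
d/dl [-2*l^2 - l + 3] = -4*l - 1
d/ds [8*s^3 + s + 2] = 24*s^2 + 1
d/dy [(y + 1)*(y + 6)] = 2*y + 7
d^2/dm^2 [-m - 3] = 0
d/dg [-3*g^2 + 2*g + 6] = 2 - 6*g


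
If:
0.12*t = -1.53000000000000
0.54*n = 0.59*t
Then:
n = -13.93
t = -12.75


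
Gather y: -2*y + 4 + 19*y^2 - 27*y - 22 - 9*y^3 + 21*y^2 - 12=-9*y^3 + 40*y^2 - 29*y - 30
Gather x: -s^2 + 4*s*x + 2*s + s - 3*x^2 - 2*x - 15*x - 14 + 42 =-s^2 + 3*s - 3*x^2 + x*(4*s - 17) + 28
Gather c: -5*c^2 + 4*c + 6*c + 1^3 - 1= -5*c^2 + 10*c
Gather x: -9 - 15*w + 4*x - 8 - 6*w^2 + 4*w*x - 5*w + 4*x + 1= -6*w^2 - 20*w + x*(4*w + 8) - 16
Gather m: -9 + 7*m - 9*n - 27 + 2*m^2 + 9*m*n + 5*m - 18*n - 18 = 2*m^2 + m*(9*n + 12) - 27*n - 54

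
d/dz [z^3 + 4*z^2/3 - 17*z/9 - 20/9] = 3*z^2 + 8*z/3 - 17/9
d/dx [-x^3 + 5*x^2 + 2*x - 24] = -3*x^2 + 10*x + 2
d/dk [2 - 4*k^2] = -8*k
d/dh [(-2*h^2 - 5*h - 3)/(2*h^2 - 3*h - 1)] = 4*(4*h^2 + 4*h - 1)/(4*h^4 - 12*h^3 + 5*h^2 + 6*h + 1)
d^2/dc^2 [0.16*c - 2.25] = 0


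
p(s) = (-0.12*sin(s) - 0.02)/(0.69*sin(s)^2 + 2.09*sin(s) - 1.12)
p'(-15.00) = -0.03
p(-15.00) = -0.03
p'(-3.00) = -0.09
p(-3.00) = 0.00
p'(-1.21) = 0.01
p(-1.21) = -0.04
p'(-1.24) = 0.01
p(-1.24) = -0.04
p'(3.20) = -0.11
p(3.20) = 0.01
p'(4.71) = -0.00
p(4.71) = -0.04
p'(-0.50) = 0.04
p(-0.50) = -0.02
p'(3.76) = -0.03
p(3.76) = -0.02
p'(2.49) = -1.10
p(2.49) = -0.23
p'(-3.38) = -0.53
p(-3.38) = 0.08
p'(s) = (-1.38*sin(s)*cos(s) - 2.09*cos(s))*(-0.12*sin(s) - 0.02)/(0.69*sin(s)^2 + 2.09*sin(s) - 1.12)^2 - 0.12*cos(s)/(0.69*sin(s)^2 + 2.09*sin(s) - 1.12)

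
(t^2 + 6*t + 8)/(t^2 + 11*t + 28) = (t + 2)/(t + 7)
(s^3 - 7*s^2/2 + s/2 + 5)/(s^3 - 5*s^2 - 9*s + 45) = (2*s^3 - 7*s^2 + s + 10)/(2*(s^3 - 5*s^2 - 9*s + 45))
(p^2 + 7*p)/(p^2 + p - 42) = p/(p - 6)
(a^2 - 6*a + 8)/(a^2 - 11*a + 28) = (a - 2)/(a - 7)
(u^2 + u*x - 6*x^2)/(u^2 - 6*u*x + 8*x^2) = (-u - 3*x)/(-u + 4*x)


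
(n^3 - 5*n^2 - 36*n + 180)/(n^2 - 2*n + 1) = (n^3 - 5*n^2 - 36*n + 180)/(n^2 - 2*n + 1)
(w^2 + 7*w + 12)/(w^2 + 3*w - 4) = (w + 3)/(w - 1)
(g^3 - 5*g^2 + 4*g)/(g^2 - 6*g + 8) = g*(g - 1)/(g - 2)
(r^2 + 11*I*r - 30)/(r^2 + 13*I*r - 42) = (r + 5*I)/(r + 7*I)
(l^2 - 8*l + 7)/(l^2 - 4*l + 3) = (l - 7)/(l - 3)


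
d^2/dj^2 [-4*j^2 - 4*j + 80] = -8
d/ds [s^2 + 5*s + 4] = 2*s + 5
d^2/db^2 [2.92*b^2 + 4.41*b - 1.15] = 5.84000000000000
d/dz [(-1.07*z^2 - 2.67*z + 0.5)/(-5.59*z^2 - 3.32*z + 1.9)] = (-11.3729*z^2 + 1.524*z - 3.413)/(31.2481*z^4 + 37.1176*z^3 - 10.2196*z^2 - 12.616*z + 3.61)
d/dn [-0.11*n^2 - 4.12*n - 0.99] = -0.22*n - 4.12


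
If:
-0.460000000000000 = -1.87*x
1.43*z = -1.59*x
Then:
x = 0.25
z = -0.27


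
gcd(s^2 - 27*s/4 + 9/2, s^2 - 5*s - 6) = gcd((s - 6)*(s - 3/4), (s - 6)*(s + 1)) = s - 6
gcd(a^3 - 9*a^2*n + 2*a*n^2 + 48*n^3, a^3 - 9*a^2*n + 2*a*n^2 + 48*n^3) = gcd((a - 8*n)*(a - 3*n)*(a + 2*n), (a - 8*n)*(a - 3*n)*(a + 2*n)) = a^3 - 9*a^2*n + 2*a*n^2 + 48*n^3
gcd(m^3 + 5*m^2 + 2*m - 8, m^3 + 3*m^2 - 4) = m^2 + m - 2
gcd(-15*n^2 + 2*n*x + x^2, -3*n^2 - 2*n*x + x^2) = -3*n + x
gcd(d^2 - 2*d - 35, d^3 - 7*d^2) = d - 7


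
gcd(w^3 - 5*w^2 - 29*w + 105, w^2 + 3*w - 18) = w - 3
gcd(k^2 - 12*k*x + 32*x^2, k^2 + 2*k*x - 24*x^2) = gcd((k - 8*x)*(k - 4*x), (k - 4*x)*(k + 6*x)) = -k + 4*x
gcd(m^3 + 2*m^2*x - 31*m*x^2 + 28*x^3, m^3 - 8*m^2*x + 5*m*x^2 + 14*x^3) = 1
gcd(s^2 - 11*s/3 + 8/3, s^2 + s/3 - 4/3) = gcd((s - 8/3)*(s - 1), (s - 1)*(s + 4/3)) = s - 1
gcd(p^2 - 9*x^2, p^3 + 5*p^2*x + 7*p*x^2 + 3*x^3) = p + 3*x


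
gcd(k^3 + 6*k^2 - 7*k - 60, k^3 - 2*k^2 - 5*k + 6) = k - 3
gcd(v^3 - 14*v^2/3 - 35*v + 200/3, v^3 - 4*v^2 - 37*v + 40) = v^2 - 3*v - 40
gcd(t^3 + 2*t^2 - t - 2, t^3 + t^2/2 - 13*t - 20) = t + 2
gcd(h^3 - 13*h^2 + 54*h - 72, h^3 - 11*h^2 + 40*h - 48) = h^2 - 7*h + 12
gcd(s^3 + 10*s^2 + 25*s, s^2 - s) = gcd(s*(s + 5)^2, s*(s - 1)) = s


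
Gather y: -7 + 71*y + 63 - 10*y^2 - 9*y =-10*y^2 + 62*y + 56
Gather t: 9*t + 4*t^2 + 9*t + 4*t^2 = 8*t^2 + 18*t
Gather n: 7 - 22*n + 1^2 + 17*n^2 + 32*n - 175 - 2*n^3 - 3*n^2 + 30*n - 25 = -2*n^3 + 14*n^2 + 40*n - 192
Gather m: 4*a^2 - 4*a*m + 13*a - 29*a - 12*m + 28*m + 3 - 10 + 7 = 4*a^2 - 16*a + m*(16 - 4*a)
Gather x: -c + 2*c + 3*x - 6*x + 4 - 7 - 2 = c - 3*x - 5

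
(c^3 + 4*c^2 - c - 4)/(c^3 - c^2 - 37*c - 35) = (c^2 + 3*c - 4)/(c^2 - 2*c - 35)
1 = 1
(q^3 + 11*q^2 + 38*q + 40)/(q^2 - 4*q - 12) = (q^2 + 9*q + 20)/(q - 6)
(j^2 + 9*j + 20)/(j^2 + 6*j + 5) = (j + 4)/(j + 1)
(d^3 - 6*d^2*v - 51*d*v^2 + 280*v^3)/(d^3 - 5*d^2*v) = 1 - v/d - 56*v^2/d^2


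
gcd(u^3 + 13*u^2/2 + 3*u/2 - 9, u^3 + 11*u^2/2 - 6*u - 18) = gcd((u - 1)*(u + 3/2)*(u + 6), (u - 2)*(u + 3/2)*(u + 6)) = u^2 + 15*u/2 + 9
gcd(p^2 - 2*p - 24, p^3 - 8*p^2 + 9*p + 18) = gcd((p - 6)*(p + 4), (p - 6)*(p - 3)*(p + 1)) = p - 6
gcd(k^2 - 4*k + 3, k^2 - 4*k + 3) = k^2 - 4*k + 3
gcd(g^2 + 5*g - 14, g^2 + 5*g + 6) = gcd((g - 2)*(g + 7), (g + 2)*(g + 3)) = 1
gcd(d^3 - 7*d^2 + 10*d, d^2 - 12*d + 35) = d - 5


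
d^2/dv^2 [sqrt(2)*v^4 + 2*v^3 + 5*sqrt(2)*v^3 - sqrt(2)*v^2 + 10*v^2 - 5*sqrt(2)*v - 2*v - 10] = 12*sqrt(2)*v^2 + 12*v + 30*sqrt(2)*v - 2*sqrt(2) + 20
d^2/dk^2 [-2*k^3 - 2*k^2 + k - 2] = -12*k - 4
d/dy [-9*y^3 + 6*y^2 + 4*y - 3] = -27*y^2 + 12*y + 4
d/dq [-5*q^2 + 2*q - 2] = 2 - 10*q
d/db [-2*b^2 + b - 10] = 1 - 4*b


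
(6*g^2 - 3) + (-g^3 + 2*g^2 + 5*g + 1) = -g^3 + 8*g^2 + 5*g - 2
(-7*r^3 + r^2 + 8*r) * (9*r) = -63*r^4 + 9*r^3 + 72*r^2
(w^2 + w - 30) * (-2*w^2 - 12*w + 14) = -2*w^4 - 14*w^3 + 62*w^2 + 374*w - 420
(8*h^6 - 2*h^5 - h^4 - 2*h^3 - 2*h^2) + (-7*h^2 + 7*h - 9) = 8*h^6 - 2*h^5 - h^4 - 2*h^3 - 9*h^2 + 7*h - 9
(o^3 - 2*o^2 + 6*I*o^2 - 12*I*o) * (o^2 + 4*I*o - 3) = o^5 - 2*o^4 + 10*I*o^4 - 27*o^3 - 20*I*o^3 + 54*o^2 - 18*I*o^2 + 36*I*o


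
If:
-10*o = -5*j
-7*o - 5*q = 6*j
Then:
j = -10*q/19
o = -5*q/19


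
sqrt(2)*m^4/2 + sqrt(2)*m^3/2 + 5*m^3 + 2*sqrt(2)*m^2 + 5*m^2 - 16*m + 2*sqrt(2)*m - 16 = (m - sqrt(2))*(m + 2*sqrt(2))*(m + 4*sqrt(2))*(sqrt(2)*m/2 + sqrt(2)/2)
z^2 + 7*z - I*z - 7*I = (z + 7)*(z - I)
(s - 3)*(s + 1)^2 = s^3 - s^2 - 5*s - 3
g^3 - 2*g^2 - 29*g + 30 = (g - 6)*(g - 1)*(g + 5)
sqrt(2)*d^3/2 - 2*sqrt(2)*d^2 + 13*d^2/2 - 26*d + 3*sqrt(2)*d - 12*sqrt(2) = (d - 4)*(d + 6*sqrt(2))*(sqrt(2)*d/2 + 1/2)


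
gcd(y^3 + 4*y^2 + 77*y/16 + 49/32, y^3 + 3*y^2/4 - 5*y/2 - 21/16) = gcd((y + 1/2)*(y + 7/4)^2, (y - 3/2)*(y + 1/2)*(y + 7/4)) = y^2 + 9*y/4 + 7/8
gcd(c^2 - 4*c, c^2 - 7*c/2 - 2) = c - 4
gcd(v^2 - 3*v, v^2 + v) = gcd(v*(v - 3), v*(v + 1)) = v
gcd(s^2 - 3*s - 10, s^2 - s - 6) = s + 2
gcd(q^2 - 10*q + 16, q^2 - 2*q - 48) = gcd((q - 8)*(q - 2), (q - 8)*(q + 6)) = q - 8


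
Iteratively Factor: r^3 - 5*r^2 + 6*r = (r)*(r^2 - 5*r + 6) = r*(r - 2)*(r - 3)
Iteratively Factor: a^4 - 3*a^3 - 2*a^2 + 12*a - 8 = (a - 2)*(a^3 - a^2 - 4*a + 4) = (a - 2)*(a + 2)*(a^2 - 3*a + 2) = (a - 2)*(a - 1)*(a + 2)*(a - 2)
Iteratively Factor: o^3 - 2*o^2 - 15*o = (o - 5)*(o^2 + 3*o) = (o - 5)*(o + 3)*(o)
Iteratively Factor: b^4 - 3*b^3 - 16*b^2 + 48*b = (b - 3)*(b^3 - 16*b) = b*(b - 3)*(b^2 - 16) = b*(b - 3)*(b + 4)*(b - 4)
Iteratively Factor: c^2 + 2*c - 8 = (c - 2)*(c + 4)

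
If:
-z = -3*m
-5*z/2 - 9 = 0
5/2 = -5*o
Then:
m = -6/5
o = -1/2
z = -18/5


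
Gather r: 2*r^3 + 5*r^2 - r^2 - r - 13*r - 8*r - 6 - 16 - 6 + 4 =2*r^3 + 4*r^2 - 22*r - 24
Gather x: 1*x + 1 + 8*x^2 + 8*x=8*x^2 + 9*x + 1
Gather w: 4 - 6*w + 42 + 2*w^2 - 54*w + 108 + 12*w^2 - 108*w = 14*w^2 - 168*w + 154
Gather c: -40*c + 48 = 48 - 40*c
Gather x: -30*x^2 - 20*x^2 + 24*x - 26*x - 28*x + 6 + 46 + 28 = -50*x^2 - 30*x + 80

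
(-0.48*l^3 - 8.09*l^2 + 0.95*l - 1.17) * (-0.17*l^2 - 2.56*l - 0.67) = 0.0816*l^5 + 2.6041*l^4 + 20.8705*l^3 + 3.1872*l^2 + 2.3587*l + 0.7839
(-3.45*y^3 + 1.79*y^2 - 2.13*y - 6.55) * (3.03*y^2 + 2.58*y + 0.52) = -10.4535*y^5 - 3.4773*y^4 - 3.6297*y^3 - 24.4111*y^2 - 18.0066*y - 3.406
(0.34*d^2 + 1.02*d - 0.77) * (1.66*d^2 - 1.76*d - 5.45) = 0.5644*d^4 + 1.0948*d^3 - 4.9264*d^2 - 4.2038*d + 4.1965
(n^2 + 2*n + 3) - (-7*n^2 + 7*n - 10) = 8*n^2 - 5*n + 13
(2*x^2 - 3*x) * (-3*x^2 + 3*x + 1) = -6*x^4 + 15*x^3 - 7*x^2 - 3*x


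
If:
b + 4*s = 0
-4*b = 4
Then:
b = -1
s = 1/4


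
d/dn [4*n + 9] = 4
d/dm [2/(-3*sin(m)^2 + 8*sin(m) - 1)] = 4*(3*sin(m) - 4)*cos(m)/(3*sin(m)^2 - 8*sin(m) + 1)^2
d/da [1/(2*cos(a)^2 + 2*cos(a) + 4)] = (2*cos(a) + 1)*sin(a)/(2*(cos(a)^2 + cos(a) + 2)^2)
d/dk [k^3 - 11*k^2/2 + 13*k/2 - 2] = 3*k^2 - 11*k + 13/2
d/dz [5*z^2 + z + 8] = 10*z + 1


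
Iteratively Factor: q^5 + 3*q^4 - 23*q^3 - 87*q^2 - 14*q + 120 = (q - 1)*(q^4 + 4*q^3 - 19*q^2 - 106*q - 120) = (q - 5)*(q - 1)*(q^3 + 9*q^2 + 26*q + 24) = (q - 5)*(q - 1)*(q + 4)*(q^2 + 5*q + 6) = (q - 5)*(q - 1)*(q + 3)*(q + 4)*(q + 2)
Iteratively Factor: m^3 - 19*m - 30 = (m + 3)*(m^2 - 3*m - 10) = (m + 2)*(m + 3)*(m - 5)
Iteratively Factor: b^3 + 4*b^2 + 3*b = (b + 1)*(b^2 + 3*b) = (b + 1)*(b + 3)*(b)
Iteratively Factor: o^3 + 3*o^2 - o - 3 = (o - 1)*(o^2 + 4*o + 3) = (o - 1)*(o + 3)*(o + 1)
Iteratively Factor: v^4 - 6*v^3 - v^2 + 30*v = (v - 5)*(v^3 - v^2 - 6*v) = (v - 5)*(v + 2)*(v^2 - 3*v) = v*(v - 5)*(v + 2)*(v - 3)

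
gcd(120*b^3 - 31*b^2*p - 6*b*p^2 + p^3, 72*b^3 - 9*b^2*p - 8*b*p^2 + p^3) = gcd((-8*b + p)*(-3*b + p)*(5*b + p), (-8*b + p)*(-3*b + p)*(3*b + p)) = 24*b^2 - 11*b*p + p^2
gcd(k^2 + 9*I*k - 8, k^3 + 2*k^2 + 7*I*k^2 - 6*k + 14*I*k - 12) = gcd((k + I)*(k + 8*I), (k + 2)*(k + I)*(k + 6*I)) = k + I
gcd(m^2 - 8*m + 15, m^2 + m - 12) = m - 3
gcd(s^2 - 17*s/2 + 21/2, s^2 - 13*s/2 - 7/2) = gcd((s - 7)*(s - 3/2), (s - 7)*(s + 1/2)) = s - 7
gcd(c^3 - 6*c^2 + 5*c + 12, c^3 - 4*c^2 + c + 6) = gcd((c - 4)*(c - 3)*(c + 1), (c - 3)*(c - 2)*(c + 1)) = c^2 - 2*c - 3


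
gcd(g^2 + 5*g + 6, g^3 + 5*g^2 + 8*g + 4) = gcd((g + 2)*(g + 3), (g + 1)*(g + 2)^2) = g + 2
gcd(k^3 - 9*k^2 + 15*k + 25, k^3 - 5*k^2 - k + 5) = k^2 - 4*k - 5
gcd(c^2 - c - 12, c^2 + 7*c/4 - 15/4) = c + 3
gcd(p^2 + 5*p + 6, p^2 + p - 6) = p + 3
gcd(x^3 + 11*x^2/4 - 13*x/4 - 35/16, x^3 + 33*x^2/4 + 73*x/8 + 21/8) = x + 1/2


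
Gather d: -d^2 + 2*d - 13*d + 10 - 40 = -d^2 - 11*d - 30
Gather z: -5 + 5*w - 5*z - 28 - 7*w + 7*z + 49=-2*w + 2*z + 16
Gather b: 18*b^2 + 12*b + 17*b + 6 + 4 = 18*b^2 + 29*b + 10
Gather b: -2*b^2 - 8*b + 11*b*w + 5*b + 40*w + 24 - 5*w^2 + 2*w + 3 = -2*b^2 + b*(11*w - 3) - 5*w^2 + 42*w + 27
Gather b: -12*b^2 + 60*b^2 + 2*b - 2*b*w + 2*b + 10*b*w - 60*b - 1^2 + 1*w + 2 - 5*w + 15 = 48*b^2 + b*(8*w - 56) - 4*w + 16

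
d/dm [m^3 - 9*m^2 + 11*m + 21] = 3*m^2 - 18*m + 11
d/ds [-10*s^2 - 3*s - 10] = -20*s - 3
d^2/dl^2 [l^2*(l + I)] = 6*l + 2*I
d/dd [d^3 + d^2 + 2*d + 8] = 3*d^2 + 2*d + 2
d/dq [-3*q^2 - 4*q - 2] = -6*q - 4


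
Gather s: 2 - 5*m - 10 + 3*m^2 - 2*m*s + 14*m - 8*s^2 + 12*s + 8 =3*m^2 + 9*m - 8*s^2 + s*(12 - 2*m)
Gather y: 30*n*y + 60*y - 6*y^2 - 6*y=-6*y^2 + y*(30*n + 54)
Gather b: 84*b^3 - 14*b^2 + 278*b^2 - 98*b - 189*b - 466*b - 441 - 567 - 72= 84*b^3 + 264*b^2 - 753*b - 1080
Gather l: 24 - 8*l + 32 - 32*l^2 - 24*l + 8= -32*l^2 - 32*l + 64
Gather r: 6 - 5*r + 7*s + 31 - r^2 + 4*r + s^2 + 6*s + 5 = -r^2 - r + s^2 + 13*s + 42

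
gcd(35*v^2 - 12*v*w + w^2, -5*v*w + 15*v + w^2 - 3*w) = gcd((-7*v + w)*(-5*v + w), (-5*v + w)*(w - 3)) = 5*v - w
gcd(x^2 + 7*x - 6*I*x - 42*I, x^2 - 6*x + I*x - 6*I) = 1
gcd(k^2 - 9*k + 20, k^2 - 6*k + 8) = k - 4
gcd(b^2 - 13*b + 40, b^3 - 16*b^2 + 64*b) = b - 8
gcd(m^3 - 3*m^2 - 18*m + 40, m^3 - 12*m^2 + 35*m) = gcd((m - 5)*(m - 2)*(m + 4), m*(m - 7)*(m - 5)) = m - 5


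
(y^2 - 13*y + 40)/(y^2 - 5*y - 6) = (-y^2 + 13*y - 40)/(-y^2 + 5*y + 6)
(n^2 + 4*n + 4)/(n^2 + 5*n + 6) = (n + 2)/(n + 3)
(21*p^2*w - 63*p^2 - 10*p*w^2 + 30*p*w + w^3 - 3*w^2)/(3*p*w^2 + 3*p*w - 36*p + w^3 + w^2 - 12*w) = (21*p^2 - 10*p*w + w^2)/(3*p*w + 12*p + w^2 + 4*w)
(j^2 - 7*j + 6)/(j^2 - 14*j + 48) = (j - 1)/(j - 8)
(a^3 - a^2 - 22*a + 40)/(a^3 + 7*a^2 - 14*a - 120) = (a - 2)/(a + 6)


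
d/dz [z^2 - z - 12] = 2*z - 1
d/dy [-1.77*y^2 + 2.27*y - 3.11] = 2.27 - 3.54*y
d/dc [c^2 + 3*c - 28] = 2*c + 3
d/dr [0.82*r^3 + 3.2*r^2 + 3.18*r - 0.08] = 2.46*r^2 + 6.4*r + 3.18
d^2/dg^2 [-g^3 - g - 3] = -6*g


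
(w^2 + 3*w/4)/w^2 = (w + 3/4)/w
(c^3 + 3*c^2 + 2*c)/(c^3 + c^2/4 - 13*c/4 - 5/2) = 4*c*(c + 2)/(4*c^2 - 3*c - 10)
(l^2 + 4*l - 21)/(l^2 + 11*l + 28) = (l - 3)/(l + 4)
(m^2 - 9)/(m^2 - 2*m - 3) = (m + 3)/(m + 1)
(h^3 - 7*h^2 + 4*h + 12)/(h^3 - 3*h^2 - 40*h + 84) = (h^2 - 5*h - 6)/(h^2 - h - 42)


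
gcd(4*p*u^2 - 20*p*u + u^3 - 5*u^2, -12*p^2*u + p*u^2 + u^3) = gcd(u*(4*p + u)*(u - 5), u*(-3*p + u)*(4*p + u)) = 4*p*u + u^2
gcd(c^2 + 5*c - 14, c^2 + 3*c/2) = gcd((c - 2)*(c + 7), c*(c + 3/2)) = 1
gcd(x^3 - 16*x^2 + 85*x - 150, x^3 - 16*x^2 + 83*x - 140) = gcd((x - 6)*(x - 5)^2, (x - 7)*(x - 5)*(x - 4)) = x - 5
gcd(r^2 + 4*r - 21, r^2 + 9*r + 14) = r + 7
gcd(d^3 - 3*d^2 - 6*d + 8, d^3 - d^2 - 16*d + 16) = d^2 - 5*d + 4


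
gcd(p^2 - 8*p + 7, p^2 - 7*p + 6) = p - 1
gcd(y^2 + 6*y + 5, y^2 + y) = y + 1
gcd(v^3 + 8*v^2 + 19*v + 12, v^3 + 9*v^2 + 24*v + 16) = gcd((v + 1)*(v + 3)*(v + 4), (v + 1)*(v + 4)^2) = v^2 + 5*v + 4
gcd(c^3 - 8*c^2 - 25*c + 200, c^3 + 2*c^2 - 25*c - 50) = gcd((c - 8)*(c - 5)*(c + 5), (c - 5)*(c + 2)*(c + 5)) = c^2 - 25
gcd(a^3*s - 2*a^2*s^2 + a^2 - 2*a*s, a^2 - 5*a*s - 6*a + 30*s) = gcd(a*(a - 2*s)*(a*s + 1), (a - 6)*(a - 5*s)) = 1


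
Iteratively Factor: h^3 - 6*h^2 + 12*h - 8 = (h - 2)*(h^2 - 4*h + 4) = (h - 2)^2*(h - 2)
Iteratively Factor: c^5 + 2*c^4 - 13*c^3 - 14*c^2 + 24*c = (c - 3)*(c^4 + 5*c^3 + 2*c^2 - 8*c) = c*(c - 3)*(c^3 + 5*c^2 + 2*c - 8) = c*(c - 3)*(c + 2)*(c^2 + 3*c - 4) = c*(c - 3)*(c + 2)*(c + 4)*(c - 1)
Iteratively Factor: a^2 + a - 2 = (a - 1)*(a + 2)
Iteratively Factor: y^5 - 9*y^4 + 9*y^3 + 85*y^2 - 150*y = (y - 5)*(y^4 - 4*y^3 - 11*y^2 + 30*y) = (y - 5)^2*(y^3 + y^2 - 6*y) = y*(y - 5)^2*(y^2 + y - 6) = y*(y - 5)^2*(y - 2)*(y + 3)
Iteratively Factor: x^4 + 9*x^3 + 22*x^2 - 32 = (x - 1)*(x^3 + 10*x^2 + 32*x + 32) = (x - 1)*(x + 4)*(x^2 + 6*x + 8) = (x - 1)*(x + 4)^2*(x + 2)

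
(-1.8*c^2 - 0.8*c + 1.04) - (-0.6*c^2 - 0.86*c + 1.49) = -1.2*c^2 + 0.0599999999999999*c - 0.45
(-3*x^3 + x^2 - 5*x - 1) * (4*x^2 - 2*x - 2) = -12*x^5 + 10*x^4 - 16*x^3 + 4*x^2 + 12*x + 2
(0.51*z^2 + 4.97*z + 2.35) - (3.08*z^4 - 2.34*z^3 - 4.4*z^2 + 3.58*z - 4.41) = -3.08*z^4 + 2.34*z^3 + 4.91*z^2 + 1.39*z + 6.76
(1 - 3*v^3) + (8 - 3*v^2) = -3*v^3 - 3*v^2 + 9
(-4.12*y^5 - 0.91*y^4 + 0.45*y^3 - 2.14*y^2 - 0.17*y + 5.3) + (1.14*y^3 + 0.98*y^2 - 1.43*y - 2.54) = -4.12*y^5 - 0.91*y^4 + 1.59*y^3 - 1.16*y^2 - 1.6*y + 2.76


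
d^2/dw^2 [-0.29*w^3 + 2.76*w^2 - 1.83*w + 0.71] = 5.52 - 1.74*w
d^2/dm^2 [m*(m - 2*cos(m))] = 2*m*cos(m) + 4*sin(m) + 2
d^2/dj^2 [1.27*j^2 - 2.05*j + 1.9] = 2.54000000000000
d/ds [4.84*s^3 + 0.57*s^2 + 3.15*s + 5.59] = 14.52*s^2 + 1.14*s + 3.15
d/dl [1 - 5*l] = -5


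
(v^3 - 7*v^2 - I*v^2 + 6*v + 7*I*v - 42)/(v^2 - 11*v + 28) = (v^2 - I*v + 6)/(v - 4)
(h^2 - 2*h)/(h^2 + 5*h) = (h - 2)/(h + 5)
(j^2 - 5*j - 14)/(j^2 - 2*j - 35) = (j + 2)/(j + 5)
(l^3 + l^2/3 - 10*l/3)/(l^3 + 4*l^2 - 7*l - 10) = l*(3*l^2 + l - 10)/(3*(l^3 + 4*l^2 - 7*l - 10))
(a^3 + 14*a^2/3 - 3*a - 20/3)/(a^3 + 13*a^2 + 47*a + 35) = (a - 4/3)/(a + 7)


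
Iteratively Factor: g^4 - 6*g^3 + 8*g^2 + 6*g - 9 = (g + 1)*(g^3 - 7*g^2 + 15*g - 9) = (g - 1)*(g + 1)*(g^2 - 6*g + 9) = (g - 3)*(g - 1)*(g + 1)*(g - 3)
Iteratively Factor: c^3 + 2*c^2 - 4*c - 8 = (c + 2)*(c^2 - 4) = (c - 2)*(c + 2)*(c + 2)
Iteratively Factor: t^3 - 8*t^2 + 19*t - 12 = (t - 1)*(t^2 - 7*t + 12) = (t - 4)*(t - 1)*(t - 3)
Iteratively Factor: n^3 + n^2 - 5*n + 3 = (n + 3)*(n^2 - 2*n + 1) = (n - 1)*(n + 3)*(n - 1)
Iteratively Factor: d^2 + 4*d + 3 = (d + 1)*(d + 3)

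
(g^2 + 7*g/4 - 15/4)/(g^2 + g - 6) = (g - 5/4)/(g - 2)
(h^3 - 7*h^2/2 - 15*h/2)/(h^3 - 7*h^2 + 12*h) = (2*h^2 - 7*h - 15)/(2*(h^2 - 7*h + 12))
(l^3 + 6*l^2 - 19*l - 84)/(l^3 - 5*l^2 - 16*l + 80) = (l^2 + 10*l + 21)/(l^2 - l - 20)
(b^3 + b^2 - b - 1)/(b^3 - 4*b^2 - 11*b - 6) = (b - 1)/(b - 6)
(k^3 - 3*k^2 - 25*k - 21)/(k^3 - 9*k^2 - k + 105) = (k + 1)/(k - 5)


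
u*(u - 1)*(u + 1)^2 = u^4 + u^3 - u^2 - u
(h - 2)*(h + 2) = h^2 - 4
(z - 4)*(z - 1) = z^2 - 5*z + 4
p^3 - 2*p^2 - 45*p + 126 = (p - 6)*(p - 3)*(p + 7)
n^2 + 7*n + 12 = (n + 3)*(n + 4)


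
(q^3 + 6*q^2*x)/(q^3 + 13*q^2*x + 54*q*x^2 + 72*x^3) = q^2/(q^2 + 7*q*x + 12*x^2)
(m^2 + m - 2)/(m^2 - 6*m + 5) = (m + 2)/(m - 5)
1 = 1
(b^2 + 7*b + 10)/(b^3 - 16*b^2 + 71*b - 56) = (b^2 + 7*b + 10)/(b^3 - 16*b^2 + 71*b - 56)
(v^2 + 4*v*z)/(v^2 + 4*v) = (v + 4*z)/(v + 4)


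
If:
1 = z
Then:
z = 1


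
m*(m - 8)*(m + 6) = m^3 - 2*m^2 - 48*m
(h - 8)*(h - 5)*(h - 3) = h^3 - 16*h^2 + 79*h - 120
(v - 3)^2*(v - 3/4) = v^3 - 27*v^2/4 + 27*v/2 - 27/4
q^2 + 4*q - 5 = (q - 1)*(q + 5)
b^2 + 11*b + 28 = (b + 4)*(b + 7)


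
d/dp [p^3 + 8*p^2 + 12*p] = 3*p^2 + 16*p + 12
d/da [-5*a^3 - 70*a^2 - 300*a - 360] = -15*a^2 - 140*a - 300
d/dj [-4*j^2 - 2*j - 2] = -8*j - 2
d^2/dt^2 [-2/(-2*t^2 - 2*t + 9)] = 8*(-2*t^2 - 2*t + 2*(2*t + 1)^2 + 9)/(2*t^2 + 2*t - 9)^3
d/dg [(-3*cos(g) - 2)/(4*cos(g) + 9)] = 19*sin(g)/(4*cos(g) + 9)^2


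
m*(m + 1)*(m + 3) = m^3 + 4*m^2 + 3*m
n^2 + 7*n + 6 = (n + 1)*(n + 6)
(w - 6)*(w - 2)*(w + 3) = w^3 - 5*w^2 - 12*w + 36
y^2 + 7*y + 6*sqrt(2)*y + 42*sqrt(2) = (y + 7)*(y + 6*sqrt(2))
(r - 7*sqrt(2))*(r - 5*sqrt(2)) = r^2 - 12*sqrt(2)*r + 70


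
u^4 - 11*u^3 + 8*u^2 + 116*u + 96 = (u - 8)*(u - 6)*(u + 1)*(u + 2)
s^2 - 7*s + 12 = (s - 4)*(s - 3)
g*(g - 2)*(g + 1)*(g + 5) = g^4 + 4*g^3 - 7*g^2 - 10*g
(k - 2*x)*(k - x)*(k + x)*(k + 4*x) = k^4 + 2*k^3*x - 9*k^2*x^2 - 2*k*x^3 + 8*x^4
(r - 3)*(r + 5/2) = r^2 - r/2 - 15/2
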